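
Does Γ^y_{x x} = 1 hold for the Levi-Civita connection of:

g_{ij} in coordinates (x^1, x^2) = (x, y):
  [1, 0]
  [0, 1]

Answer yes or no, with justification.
Γ^y_{x x} = (1/2) g^{yy} (∂_x g_{yx} + ∂_x g_{yx} - ∂_y g_{xx}) = (1/2)(1)((0) + (0) - (0)) = 0
This differs from the proposed value 1.
No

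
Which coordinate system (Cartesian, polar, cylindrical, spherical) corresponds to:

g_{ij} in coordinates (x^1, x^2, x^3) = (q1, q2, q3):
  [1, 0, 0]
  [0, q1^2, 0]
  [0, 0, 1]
The line element ds^2 = dq1^2 + q1^2 dq2^2 + dq3^2 is dr^2 + r^2 dθ^2 + dz^2 with q1 = r, q2 = θ, q3 = z.
cylindrical coordinates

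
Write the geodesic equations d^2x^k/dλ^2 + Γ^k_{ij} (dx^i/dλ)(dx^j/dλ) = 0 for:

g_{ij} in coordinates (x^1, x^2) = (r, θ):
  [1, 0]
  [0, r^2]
Geodesic equation: d^2x^k/dλ^2 + Γ^k_{ij} (dx^i/dλ)(dx^j/dλ) = 0.
Non-zero Christoffel symbols:
Γ^r_{θ θ} = -r
Γ^θ_{r θ} = 1/r
Substituting (the symmetric pair Γ^k_{ij}, Γ^k_{ji} combines into a factor 2):
d^2r/dλ^2 - r (dθ/dλ)^2 = 0
d^2θ/dλ^2 + (2/r) (dr/dλ)(dθ/dλ) = 0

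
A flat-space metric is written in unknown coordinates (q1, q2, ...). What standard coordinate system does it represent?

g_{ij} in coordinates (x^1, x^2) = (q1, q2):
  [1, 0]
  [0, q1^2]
The line element ds^2 = dq1^2 + q1^2 dq2^2 is dr^2 + r^2 dθ^2 with q1 = r, q2 = θ.
polar coordinates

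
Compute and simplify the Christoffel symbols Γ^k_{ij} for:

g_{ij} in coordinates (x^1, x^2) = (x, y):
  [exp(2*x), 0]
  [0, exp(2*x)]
Using Γ^k_{ij} = (1/2) g^{km} (∂_i g_{mj} + ∂_j g_{mi} - ∂_m g_{ij}); the metric is diagonal, so only the m = k term contributes.
Non-zero symbols (using the symmetry Γ^k_{ij} = Γ^k_{ji}):
Γ^x_{x x} = (1/2) g^{xx} (∂_x g_{xx} + ∂_x g_{xx} - ∂_x g_{xx}) = (1/2)(exp(-2*x))((2*exp(2*x)) + (2*exp(2*x)) - (2*exp(2*x))) = 1
Γ^x_{y y} = (1/2) g^{xx} (∂_y g_{xy} + ∂_y g_{xy} - ∂_x g_{yy}) = (1/2)(exp(-2*x))((0) + (0) - (2*exp(2*x))) = -1
Γ^y_{x y} = (1/2) g^{yy} (∂_x g_{yy} + ∂_y g_{yx} - ∂_y g_{xy}) = (1/2)(exp(-2*x))((2*exp(2*x)) + (0) - (0)) = 1
All other Christoffel symbols are zero.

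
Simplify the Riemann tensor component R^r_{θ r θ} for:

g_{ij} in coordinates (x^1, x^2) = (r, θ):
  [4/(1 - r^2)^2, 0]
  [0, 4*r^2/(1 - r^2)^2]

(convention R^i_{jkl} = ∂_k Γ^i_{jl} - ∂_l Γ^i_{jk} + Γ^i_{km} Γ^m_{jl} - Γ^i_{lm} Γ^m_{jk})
Non-zero Christoffel symbols (Γ^k_{ij} = Γ^k_{ji}):
Γ^r_{r r} = 2*r/(1 - r^2)
Γ^r_{θ θ} = (r^3 + r)/(r^2 - 1)
Γ^θ_{r θ} = (-r^2 - 1)/(r^3 - r)
R^r_{θ r θ} = ∂_r Γ^r_{θ θ} - ∂_θ Γ^r_{θ r} + Γ^r_{r m} Γ^m_{θ θ} - Γ^r_{θ m} Γ^m_{θ r}
  = ((r^4 - 4*r^2 - 1)/(r^2 - 1)^2) - (0) + (-2*r^2*(r^2 + 1)/(r^2 - 1)^2) - (-(r^2 + 1)^2/(r^2 - 1)^2) = -4*r^2/(r^2 - 1)^2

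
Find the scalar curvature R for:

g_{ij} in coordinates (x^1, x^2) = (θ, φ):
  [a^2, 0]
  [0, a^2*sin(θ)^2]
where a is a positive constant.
Non-zero Christoffel symbols (Γ^k_{ij} = Γ^k_{ji}):
Γ^θ_{φ φ} = -sin(2*θ)/2
Γ^φ_{θ φ} = 1/tan(θ)
Ricci tensor (R_{ij} = R^k_{ikj}): R_{θθ} = 1, R_{θφ} = 0, R_{φφ} = sin(θ)^2
Inverse metric: g^{θθ} = 1/a^2, g^{φφ} = 1/(a^2*sin(θ)^2)
R = g^{ij} R_{ij} = (1/a^2)(1) + (1/(a^2*sin(θ)^2))(sin(θ)^2) = 2/a^2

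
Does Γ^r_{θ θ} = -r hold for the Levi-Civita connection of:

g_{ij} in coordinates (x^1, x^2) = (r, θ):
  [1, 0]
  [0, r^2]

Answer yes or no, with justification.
Γ^r_{θ θ} = (1/2) g^{rr} (∂_θ g_{rθ} + ∂_θ g_{rθ} - ∂_r g_{θθ}) = (1/2)(1)((0) + (0) - (2*r)) = -r
This equals the proposed value -r.
Yes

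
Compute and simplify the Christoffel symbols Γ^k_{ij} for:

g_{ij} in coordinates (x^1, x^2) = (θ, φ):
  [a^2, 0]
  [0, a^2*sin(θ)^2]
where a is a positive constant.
Using Γ^k_{ij} = (1/2) g^{km} (∂_i g_{mj} + ∂_j g_{mi} - ∂_m g_{ij}); the metric is diagonal, so only the m = k term contributes.
Non-zero symbols (using the symmetry Γ^k_{ij} = Γ^k_{ji}):
Γ^θ_{φ φ} = (1/2) g^{θθ} (∂_φ g_{θφ} + ∂_φ g_{θφ} - ∂_θ g_{φφ}) = (1/2)(1/a^2)((0) + (0) - (a^2*sin(2*θ))) = -sin(2*θ)/2
Γ^φ_{θ φ} = (1/2) g^{φφ} (∂_θ g_{φφ} + ∂_φ g_{φθ} - ∂_φ g_{θφ}) = (1/2)(1/(a^2*sin(θ)^2))((a^2*sin(2*θ)) + (0) - (0)) = 1/tan(θ)
All other Christoffel symbols are zero.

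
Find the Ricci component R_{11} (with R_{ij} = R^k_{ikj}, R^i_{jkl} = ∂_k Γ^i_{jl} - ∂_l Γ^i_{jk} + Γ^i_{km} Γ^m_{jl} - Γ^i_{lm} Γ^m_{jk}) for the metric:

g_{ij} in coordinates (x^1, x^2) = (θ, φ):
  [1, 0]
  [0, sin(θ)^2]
Non-zero Christoffel symbols (Γ^k_{ij} = Γ^k_{ji}):
Γ^θ_{φ φ} = -sin(2*θ)/2
Γ^φ_{θ φ} = 1/tan(θ)
R^θ_{θ θ θ} = 0 (a repeated index in an antisymmetric pair)
R^φ_{θ φ θ} = ∂_φ Γ^φ_{θ θ} - ∂_θ Γ^φ_{θ φ} + Γ^φ_{φ m} Γ^m_{θ θ} - Γ^φ_{θ m} Γ^m_{θ φ}
  = (0) - (-1/sin(θ)^2) + (0) - (1/tan(θ)^2) = 1
R_{θθ} = R^θ_{θ θ θ} + R^φ_{θ φ θ} = (0) + (1) = 1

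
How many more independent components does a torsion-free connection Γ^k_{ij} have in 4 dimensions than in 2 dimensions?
Independent components in n dimensions: n × n(n+1)/2 = n^2(n+1)/2.
4D: 4 × 10 = 40
2D: 2 × 3 = 6
Difference = 40 - 6 = 34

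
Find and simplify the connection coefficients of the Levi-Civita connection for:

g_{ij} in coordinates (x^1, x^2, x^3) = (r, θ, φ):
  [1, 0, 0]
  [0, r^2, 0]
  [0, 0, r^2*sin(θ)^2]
Using Γ^k_{ij} = (1/2) g^{km} (∂_i g_{mj} + ∂_j g_{mi} - ∂_m g_{ij}); the metric is diagonal, so only the m = k term contributes.
Non-zero symbols (using the symmetry Γ^k_{ij} = Γ^k_{ji}):
Γ^r_{θ θ} = (1/2) g^{rr} (∂_θ g_{rθ} + ∂_θ g_{rθ} - ∂_r g_{θθ}) = (1/2)(1)((0) + (0) - (2*r)) = -r
Γ^r_{φ φ} = (1/2) g^{rr} (∂_φ g_{rφ} + ∂_φ g_{rφ} - ∂_r g_{φφ}) = (1/2)(1)((0) + (0) - (2*r*sin(θ)^2)) = -r*sin(θ)^2
Γ^θ_{r θ} = (1/2) g^{θθ} (∂_r g_{θθ} + ∂_θ g_{θr} - ∂_θ g_{rθ}) = (1/2)(1/r^2)((2*r) + (0) - (0)) = 1/r
Γ^θ_{φ φ} = (1/2) g^{θθ} (∂_φ g_{θφ} + ∂_φ g_{θφ} - ∂_θ g_{φφ}) = (1/2)(1/r^2)((0) + (0) - (r^2*sin(2*θ))) = -sin(2*θ)/2
Γ^φ_{r φ} = (1/2) g^{φφ} (∂_r g_{φφ} + ∂_φ g_{φr} - ∂_φ g_{rφ}) = (1/2)(1/(r^2*sin(θ)^2))((2*r*sin(θ)^2) + (0) - (0)) = 1/r
Γ^φ_{θ φ} = (1/2) g^{φφ} (∂_θ g_{φφ} + ∂_φ g_{φθ} - ∂_φ g_{θφ}) = (1/2)(1/(r^2*sin(θ)^2))((r^2*sin(2*θ)) + (0) - (0)) = 1/tan(θ)
All other Christoffel symbols are zero.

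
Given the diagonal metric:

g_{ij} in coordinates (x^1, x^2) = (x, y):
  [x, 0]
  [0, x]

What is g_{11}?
With x^1 = x, x^2 = y, g_{11} = g_{xx} is the row-1, column-1 entry of the matrix.
g_{11} = x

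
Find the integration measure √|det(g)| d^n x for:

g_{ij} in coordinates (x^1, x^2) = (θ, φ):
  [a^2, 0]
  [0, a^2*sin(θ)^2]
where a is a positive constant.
det(g) = a^4*sin(θ)^2
√|det(g)| = a^2*sin(θ) (taking 0 < θ < π so that |sin(θ)| = sin(θ))
Volume element: dV = a^2*sin(θ) dθ dφ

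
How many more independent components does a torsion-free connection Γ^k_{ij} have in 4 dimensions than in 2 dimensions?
Independent components in n dimensions: n × n(n+1)/2 = n^2(n+1)/2.
4D: 4 × 10 = 40
2D: 2 × 3 = 6
Difference = 40 - 6 = 34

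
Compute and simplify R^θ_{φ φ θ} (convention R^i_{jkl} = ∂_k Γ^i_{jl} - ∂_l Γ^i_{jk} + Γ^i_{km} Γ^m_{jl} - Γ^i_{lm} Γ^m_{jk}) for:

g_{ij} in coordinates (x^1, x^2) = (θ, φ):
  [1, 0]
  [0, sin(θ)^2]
Non-zero Christoffel symbols (Γ^k_{ij} = Γ^k_{ji}):
Γ^θ_{φ φ} = -sin(2*θ)/2
Γ^φ_{θ φ} = 1/tan(θ)
R^θ_{φ φ θ} = ∂_φ Γ^θ_{φ θ} - ∂_θ Γ^θ_{φ φ} + Γ^θ_{φ m} Γ^m_{φ θ} - Γ^θ_{θ m} Γ^m_{φ φ}
  = (0) - (-cos(2*θ)) + (-cos(θ)^2) - (0) = -sin(θ)^2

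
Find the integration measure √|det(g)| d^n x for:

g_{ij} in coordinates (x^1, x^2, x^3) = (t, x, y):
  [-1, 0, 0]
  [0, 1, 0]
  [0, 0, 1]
det(g) = -1
√|det(g)| = 1
Volume element: dV = 1 dt dx dy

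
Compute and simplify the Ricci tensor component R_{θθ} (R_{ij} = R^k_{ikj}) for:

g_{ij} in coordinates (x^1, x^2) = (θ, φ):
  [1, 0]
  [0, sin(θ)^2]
Non-zero Christoffel symbols (Γ^k_{ij} = Γ^k_{ji}):
Γ^θ_{φ φ} = -sin(2*θ)/2
Γ^φ_{θ φ} = 1/tan(θ)
R^θ_{θ θ θ} = 0 (a repeated index in an antisymmetric pair)
R^φ_{θ φ θ} = ∂_φ Γ^φ_{θ θ} - ∂_θ Γ^φ_{θ φ} + Γ^φ_{φ m} Γ^m_{θ θ} - Γ^φ_{θ m} Γ^m_{θ φ}
  = (0) - (-1/sin(θ)^2) + (0) - (1/tan(θ)^2) = 1
R_{θθ} = R^θ_{θ θ θ} + R^φ_{θ φ θ} = (0) + (1) = 1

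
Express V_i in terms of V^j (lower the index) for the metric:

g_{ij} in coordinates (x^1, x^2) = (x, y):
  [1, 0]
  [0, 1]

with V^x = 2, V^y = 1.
V_i = g_{ij} V^j:
V_x = (1)(2) + (0)(1) = 2
V_y = (0)(2) + (1)(1) = 1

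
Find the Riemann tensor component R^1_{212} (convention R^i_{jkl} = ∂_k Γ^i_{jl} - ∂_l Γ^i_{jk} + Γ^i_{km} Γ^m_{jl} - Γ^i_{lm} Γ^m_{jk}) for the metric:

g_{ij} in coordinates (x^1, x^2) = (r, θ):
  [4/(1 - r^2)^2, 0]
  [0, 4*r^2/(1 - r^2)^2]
Non-zero Christoffel symbols (Γ^k_{ij} = Γ^k_{ji}):
Γ^r_{r r} = 2*r/(1 - r^2)
Γ^r_{θ θ} = (r^3 + r)/(r^2 - 1)
Γ^θ_{r θ} = (-r^2 - 1)/(r^3 - r)
R^r_{θ r θ} = ∂_r Γ^r_{θ θ} - ∂_θ Γ^r_{θ r} + Γ^r_{r m} Γ^m_{θ θ} - Γ^r_{θ m} Γ^m_{θ r}
  = ((r^4 - 4*r^2 - 1)/(r^2 - 1)^2) - (0) + (-2*r^2*(r^2 + 1)/(r^2 - 1)^2) - (-(r^2 + 1)^2/(r^2 - 1)^2) = -4*r^2/(r^2 - 1)^2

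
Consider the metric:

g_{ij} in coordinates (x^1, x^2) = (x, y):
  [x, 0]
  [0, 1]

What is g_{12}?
With x^1 = x, x^2 = y, g_{12} = g_{xy} is the row-1, column-2 entry of the matrix.
g_{12} = 0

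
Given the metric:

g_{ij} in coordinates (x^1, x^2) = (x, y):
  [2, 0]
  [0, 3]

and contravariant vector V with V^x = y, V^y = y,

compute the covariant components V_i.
V_i = g_{ij} V^j:
V_x = (2)(y) + (0)(y) = 2*y
V_y = (0)(y) + (3)(y) = 3*y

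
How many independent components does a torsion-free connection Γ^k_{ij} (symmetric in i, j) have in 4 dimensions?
Γ^k_{ij} has n choices for the upper index and n(n+1)/2 independent symmetric lower index pairs.
Total = 4 × 4×5/2 = 4 × 10 = 40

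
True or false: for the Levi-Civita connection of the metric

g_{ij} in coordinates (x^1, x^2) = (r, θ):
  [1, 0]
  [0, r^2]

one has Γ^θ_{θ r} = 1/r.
Γ^θ_{θ r} = (1/2) g^{θθ} (∂_θ g_{θr} + ∂_r g_{θθ} - ∂_θ g_{θr}) = (1/2)(1/r^2)((0) + (2*r) - (0)) = 1/r
This equals the proposed value 1/r.
True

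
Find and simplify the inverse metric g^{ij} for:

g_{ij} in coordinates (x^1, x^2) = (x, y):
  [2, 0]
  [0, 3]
The metric is diagonal, so g^{ij} is diagonal with entries 1/g_{ii}: diag(1/2, 1/3).
g^{ij}:
  [1/2, 0]
  [0, 1/3]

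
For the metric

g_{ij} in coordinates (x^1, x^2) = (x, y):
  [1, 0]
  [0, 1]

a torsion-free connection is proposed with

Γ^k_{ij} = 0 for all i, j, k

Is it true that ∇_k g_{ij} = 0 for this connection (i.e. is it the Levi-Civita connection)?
Using ∇_k g_{ij} = ∂_k g_{ij} - Γ^m_{ki} g_{mj} - Γ^m_{kj} g_{im}:
e.g. ∇_x g_{xx} = (0) - (0) - (0) = 0
Every component ∇_k g_{ij} vanishes: the connection is metric compatible.
Yes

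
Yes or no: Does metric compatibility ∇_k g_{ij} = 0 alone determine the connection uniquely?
One also needs vanishing torsion; metric compatibility plus torsion-freeness singles out the Levi-Civita connection.
No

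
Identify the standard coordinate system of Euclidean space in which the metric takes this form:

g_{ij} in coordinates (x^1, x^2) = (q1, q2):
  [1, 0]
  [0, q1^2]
The line element ds^2 = dq1^2 + q1^2 dq2^2 is dr^2 + r^2 dθ^2 with q1 = r, q2 = θ.
polar coordinates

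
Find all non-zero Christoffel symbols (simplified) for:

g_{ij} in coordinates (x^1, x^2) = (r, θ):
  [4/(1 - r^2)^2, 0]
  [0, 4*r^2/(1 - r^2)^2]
Using Γ^k_{ij} = (1/2) g^{km} (∂_i g_{mj} + ∂_j g_{mi} - ∂_m g_{ij}); the metric is diagonal, so only the m = k term contributes.
Non-zero symbols (using the symmetry Γ^k_{ij} = Γ^k_{ji}):
Γ^r_{r r} = (1/2) g^{rr} (∂_r g_{rr} + ∂_r g_{rr} - ∂_r g_{rr}) = (1/2)((1 - r^2)^2/4)((16*r/(1 - r^2)^3) + (16*r/(1 - r^2)^3) - (16*r/(1 - r^2)^3)) = 2*r/(1 - r^2)
Γ^r_{θ θ} = (1/2) g^{rr} (∂_θ g_{rθ} + ∂_θ g_{rθ} - ∂_r g_{θθ}) = (1/2)((1 - r^2)^2/4)((0) + (0) - (-8*(r^3 + r)/(r^2 - 1)^3)) = (r^3 + r)/(r^2 - 1)
Γ^θ_{r θ} = (1/2) g^{θθ} (∂_r g_{θθ} + ∂_θ g_{θr} - ∂_θ g_{rθ}) = (1/2)((1 - r^2)^2/(4*r^2))((-8*(r^3 + r)/(r^2 - 1)^3) + (0) - (0)) = (-r^2 - 1)/(r^3 - r)
All other Christoffel symbols are zero.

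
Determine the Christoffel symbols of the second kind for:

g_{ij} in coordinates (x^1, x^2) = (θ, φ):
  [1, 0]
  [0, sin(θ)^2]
Using Γ^k_{ij} = (1/2) g^{km} (∂_i g_{mj} + ∂_j g_{mi} - ∂_m g_{ij}); the metric is diagonal, so only the m = k term contributes.
Non-zero symbols (using the symmetry Γ^k_{ij} = Γ^k_{ji}):
Γ^θ_{φ φ} = (1/2) g^{θθ} (∂_φ g_{θφ} + ∂_φ g_{θφ} - ∂_θ g_{φφ}) = (1/2)(1)((0) + (0) - (sin(2*θ))) = -sin(2*θ)/2
Γ^φ_{θ φ} = (1/2) g^{φφ} (∂_θ g_{φφ} + ∂_φ g_{φθ} - ∂_φ g_{θφ}) = (1/2)(1/sin(θ)^2)((sin(2*θ)) + (0) - (0)) = 1/tan(θ)
All other Christoffel symbols are zero.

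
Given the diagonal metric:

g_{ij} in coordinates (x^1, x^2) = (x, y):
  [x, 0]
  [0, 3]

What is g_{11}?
With x^1 = x, x^2 = y, g_{11} = g_{xx} is the row-1, column-1 entry of the matrix.
g_{11} = x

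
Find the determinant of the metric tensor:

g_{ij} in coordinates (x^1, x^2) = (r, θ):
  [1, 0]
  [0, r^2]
For a 2×2 metric: det(g) = g_{11}·g_{22} - g_{12}·g_{21}
= (1)·(r^2) - (0)·(0)
= r^2 - 0
det(g) = r^2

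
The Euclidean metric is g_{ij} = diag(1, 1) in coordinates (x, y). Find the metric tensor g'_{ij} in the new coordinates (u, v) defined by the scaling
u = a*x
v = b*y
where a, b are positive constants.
Invert the transformation: x = u/a, y = v/b
g'_{ij} = (∂x^k/∂x'^i)(∂x^l/∂x'^j) g_{kl}; with g_{kl} = δ_{kl} this is Σ_k (∂x^k/∂x'^i)(∂x^k/∂x'^j).
Jacobian: ∂x/∂u = 1/a, ∂x/∂v = 0, ∂y/∂u = 0, ∂y/∂v = 1/b
g'_{uu} = (1/a)(1/a) + (0)(0) = 1/a^2
g'_{uv} = (1/a)(0) + (0)(1/b) = 0
g'_{vv} = (0)(0) + (1/b)(1/b) = 1/b^2
g'_{ij} = diag(1/a^2, 1/b^2)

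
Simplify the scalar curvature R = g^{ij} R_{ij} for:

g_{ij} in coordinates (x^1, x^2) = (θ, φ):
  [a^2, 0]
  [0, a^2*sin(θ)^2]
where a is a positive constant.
Non-zero Christoffel symbols (Γ^k_{ij} = Γ^k_{ji}):
Γ^θ_{φ φ} = -sin(2*θ)/2
Γ^φ_{θ φ} = 1/tan(θ)
Ricci tensor (R_{ij} = R^k_{ikj}): R_{θθ} = 1, R_{θφ} = 0, R_{φφ} = sin(θ)^2
Inverse metric: g^{θθ} = 1/a^2, g^{φφ} = 1/(a^2*sin(θ)^2)
R = g^{ij} R_{ij} = (1/a^2)(1) + (1/(a^2*sin(θ)^2))(sin(θ)^2) = 2/a^2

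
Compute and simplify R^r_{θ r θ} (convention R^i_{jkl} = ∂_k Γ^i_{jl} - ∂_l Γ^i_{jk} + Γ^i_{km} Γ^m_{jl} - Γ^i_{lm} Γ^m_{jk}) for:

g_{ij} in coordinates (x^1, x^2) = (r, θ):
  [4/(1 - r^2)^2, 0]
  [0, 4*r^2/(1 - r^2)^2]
Non-zero Christoffel symbols (Γ^k_{ij} = Γ^k_{ji}):
Γ^r_{r r} = 2*r/(1 - r^2)
Γ^r_{θ θ} = (r^3 + r)/(r^2 - 1)
Γ^θ_{r θ} = (-r^2 - 1)/(r^3 - r)
R^r_{θ r θ} = ∂_r Γ^r_{θ θ} - ∂_θ Γ^r_{θ r} + Γ^r_{r m} Γ^m_{θ θ} - Γ^r_{θ m} Γ^m_{θ r}
  = ((r^4 - 4*r^2 - 1)/(r^2 - 1)^2) - (0) + (-2*r^2*(r^2 + 1)/(r^2 - 1)^2) - (-(r^2 + 1)^2/(r^2 - 1)^2) = -4*r^2/(r^2 - 1)^2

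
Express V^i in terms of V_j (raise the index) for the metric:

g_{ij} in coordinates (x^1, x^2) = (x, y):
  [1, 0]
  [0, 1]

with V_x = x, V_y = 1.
Inverse metric (diagonal): g^{xx} = 1, g^{yy} = 1
V^i = g^{ij} V_j:
V^x = (1)(x) + (0)(1) = x
V^y = (0)(x) + (1)(1) = 1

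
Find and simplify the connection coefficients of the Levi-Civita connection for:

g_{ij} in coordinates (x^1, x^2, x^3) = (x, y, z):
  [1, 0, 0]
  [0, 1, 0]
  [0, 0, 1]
Using Γ^k_{ij} = (1/2) g^{km} (∂_i g_{mj} + ∂_j g_{mi} - ∂_m g_{ij}); the metric is diagonal, so only the m = k term contributes.
Every metric component is constant, so all ∂_m g_{ij} = 0 and every Christoffel symbol vanishes.
All Christoffel symbols are zero.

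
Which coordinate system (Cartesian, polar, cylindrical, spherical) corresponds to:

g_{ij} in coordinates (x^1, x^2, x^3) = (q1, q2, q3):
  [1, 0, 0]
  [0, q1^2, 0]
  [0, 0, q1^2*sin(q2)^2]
The line element ds^2 = dq1^2 + q1^2 dq2^2 + q1^2 sin(q2)^2 dq3^2 is dr^2 + r^2 dθ^2 + r^2 sin(θ)^2 dφ^2 with q1 = r, q2 = θ, q3 = φ.
spherical coordinates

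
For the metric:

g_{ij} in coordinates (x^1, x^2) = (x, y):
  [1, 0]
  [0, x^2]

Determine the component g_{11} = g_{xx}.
With x^1 = x, x^2 = y, g_{11} = g_{xx} is the row-1, column-1 entry of the matrix.
g_{11} = 1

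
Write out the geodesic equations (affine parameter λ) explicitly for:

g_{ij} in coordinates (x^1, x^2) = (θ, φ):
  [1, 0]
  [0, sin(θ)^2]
Geodesic equation: d^2x^k/dλ^2 + Γ^k_{ij} (dx^i/dλ)(dx^j/dλ) = 0.
Non-zero Christoffel symbols:
Γ^θ_{φ φ} = -sin(2*θ)/2
Γ^φ_{θ φ} = 1/tan(θ)
Substituting (the symmetric pair Γ^k_{ij}, Γ^k_{ji} combines into a factor 2):
d^2θ/dλ^2 - (sin(2*θ)/2) (dφ/dλ)^2 = 0
d^2φ/dλ^2 + (2/tan(θ)) (dθ/dλ)(dφ/dλ) = 0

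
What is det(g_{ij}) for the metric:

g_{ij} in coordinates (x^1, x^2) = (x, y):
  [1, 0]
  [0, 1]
For a 2×2 metric: det(g) = g_{11}·g_{22} - g_{12}·g_{21}
= (1)·(1) - (0)·(0)
= 1 - 0
det(g) = 1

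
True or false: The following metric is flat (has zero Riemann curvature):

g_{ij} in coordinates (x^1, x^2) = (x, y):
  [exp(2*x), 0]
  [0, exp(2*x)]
Non-zero Christoffel symbols:
Γ^x_{x x} = 1
Γ^x_{y y} = -1
Γ^y_{x y} = 1
Ricci tensor: R_{xx} = 0, R_{xy} = 0, R_{yy} = 0
All R_{ij} vanish; in 2 dimensions the Riemann tensor is fully determined by the Ricci tensor, so R^i_{jkl} = 0: the metric is flat (curvilinear coordinates on flat space).
True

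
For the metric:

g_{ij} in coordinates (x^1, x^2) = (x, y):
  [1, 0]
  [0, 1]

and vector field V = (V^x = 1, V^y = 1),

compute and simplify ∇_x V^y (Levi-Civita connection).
All Christoffel symbols are zero.
∇_x V^y = ∂_x V^y + Γ^y_{x j} V^j
  = (0) + (0)(1) + (0)(1)
  = 0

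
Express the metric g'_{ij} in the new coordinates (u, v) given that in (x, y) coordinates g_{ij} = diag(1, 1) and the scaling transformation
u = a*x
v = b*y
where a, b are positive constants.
Invert the transformation: x = u/a, y = v/b
g'_{ij} = (∂x^k/∂x'^i)(∂x^l/∂x'^j) g_{kl}; with g_{kl} = δ_{kl} this is Σ_k (∂x^k/∂x'^i)(∂x^k/∂x'^j).
Jacobian: ∂x/∂u = 1/a, ∂x/∂v = 0, ∂y/∂u = 0, ∂y/∂v = 1/b
g'_{uu} = (1/a)(1/a) + (0)(0) = 1/a^2
g'_{uv} = (1/a)(0) + (0)(1/b) = 0
g'_{vv} = (0)(0) + (1/b)(1/b) = 1/b^2
g'_{ij} = diag(1/a^2, 1/b^2)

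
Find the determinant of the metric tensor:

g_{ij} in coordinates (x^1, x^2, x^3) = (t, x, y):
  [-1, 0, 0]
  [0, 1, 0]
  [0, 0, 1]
Diagonal metric: det(g) = g_{11}·g_{22}·g_{33}
= (-1)·(1)·(1)
det(g) = -1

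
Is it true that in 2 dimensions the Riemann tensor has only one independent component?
The number of independent components is n^2(n^2-1)/12 = 4·3/12 = 1 for n = 2 (e.g. R_{1212}).
Yes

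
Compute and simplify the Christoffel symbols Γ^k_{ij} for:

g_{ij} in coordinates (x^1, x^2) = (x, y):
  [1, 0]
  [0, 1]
Using Γ^k_{ij} = (1/2) g^{km} (∂_i g_{mj} + ∂_j g_{mi} - ∂_m g_{ij}); the metric is diagonal, so only the m = k term contributes.
Every metric component is constant, so all ∂_m g_{ij} = 0 and every Christoffel symbol vanishes.
All Christoffel symbols are zero.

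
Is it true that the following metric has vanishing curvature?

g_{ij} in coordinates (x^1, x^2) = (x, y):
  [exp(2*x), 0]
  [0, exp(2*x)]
Non-zero Christoffel symbols:
Γ^x_{x x} = 1
Γ^x_{y y} = -1
Γ^y_{x y} = 1
Ricci tensor: R_{xx} = 0, R_{xy} = 0, R_{yy} = 0
All R_{ij} vanish; in 2 dimensions the Riemann tensor is fully determined by the Ricci tensor, so R^i_{jkl} = 0: the metric is flat (curvilinear coordinates on flat space).
Yes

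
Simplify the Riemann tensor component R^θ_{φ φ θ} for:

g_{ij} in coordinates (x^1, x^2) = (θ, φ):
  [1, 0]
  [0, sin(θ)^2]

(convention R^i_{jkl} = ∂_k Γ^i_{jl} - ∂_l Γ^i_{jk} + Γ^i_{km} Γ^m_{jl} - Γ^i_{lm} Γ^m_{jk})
Non-zero Christoffel symbols (Γ^k_{ij} = Γ^k_{ji}):
Γ^θ_{φ φ} = -sin(2*θ)/2
Γ^φ_{θ φ} = 1/tan(θ)
R^θ_{φ φ θ} = ∂_φ Γ^θ_{φ θ} - ∂_θ Γ^θ_{φ φ} + Γ^θ_{φ m} Γ^m_{φ θ} - Γ^θ_{θ m} Γ^m_{φ φ}
  = (0) - (-cos(2*θ)) + (-cos(θ)^2) - (0) = -sin(θ)^2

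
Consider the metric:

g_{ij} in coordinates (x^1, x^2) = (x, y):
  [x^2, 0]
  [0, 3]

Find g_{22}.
With x^1 = x, x^2 = y, g_{22} = g_{yy} is the row-2, column-2 entry of the matrix.
g_{22} = 3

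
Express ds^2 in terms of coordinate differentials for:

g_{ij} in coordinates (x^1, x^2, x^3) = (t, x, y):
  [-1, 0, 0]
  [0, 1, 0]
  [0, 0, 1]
ds^2 = g_{ij} dx^i dx^j; only the non-zero components contribute.
ds^2 = -dt^2 + dx^2 + dy^2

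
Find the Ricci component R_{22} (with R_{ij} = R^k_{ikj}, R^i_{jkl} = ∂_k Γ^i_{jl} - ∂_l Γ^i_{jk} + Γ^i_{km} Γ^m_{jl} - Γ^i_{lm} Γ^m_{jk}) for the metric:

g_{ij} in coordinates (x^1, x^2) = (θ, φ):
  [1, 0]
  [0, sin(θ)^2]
Non-zero Christoffel symbols (Γ^k_{ij} = Γ^k_{ji}):
Γ^θ_{φ φ} = -sin(2*θ)/2
Γ^φ_{θ φ} = 1/tan(θ)
R^θ_{φ θ φ} = ∂_θ Γ^θ_{φ φ} - ∂_φ Γ^θ_{φ θ} + Γ^θ_{θ m} Γ^m_{φ φ} - Γ^θ_{φ m} Γ^m_{φ θ}
  = (-cos(2*θ)) - (0) + (0) - (-cos(θ)^2) = sin(θ)^2
R^φ_{φ φ φ} = 0 (a repeated index in an antisymmetric pair)
R_{φφ} = R^θ_{φ θ φ} + R^φ_{φ φ φ} = (sin(θ)^2) + (0) = sin(θ)^2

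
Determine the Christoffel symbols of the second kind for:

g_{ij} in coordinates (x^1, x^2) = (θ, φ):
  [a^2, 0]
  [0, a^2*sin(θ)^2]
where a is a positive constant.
Using Γ^k_{ij} = (1/2) g^{km} (∂_i g_{mj} + ∂_j g_{mi} - ∂_m g_{ij}); the metric is diagonal, so only the m = k term contributes.
Non-zero symbols (using the symmetry Γ^k_{ij} = Γ^k_{ji}):
Γ^θ_{φ φ} = (1/2) g^{θθ} (∂_φ g_{θφ} + ∂_φ g_{θφ} - ∂_θ g_{φφ}) = (1/2)(1/a^2)((0) + (0) - (a^2*sin(2*θ))) = -sin(2*θ)/2
Γ^φ_{θ φ} = (1/2) g^{φφ} (∂_θ g_{φφ} + ∂_φ g_{φθ} - ∂_φ g_{θφ}) = (1/2)(1/(a^2*sin(θ)^2))((a^2*sin(2*θ)) + (0) - (0)) = 1/tan(θ)
All other Christoffel symbols are zero.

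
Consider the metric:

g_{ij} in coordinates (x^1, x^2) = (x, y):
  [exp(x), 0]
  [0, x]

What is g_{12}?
With x^1 = x, x^2 = y, g_{12} = g_{xy} is the row-1, column-2 entry of the matrix.
g_{12} = 0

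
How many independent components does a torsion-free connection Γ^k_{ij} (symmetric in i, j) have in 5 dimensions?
Γ^k_{ij} has n choices for the upper index and n(n+1)/2 independent symmetric lower index pairs.
Total = 5 × 5×6/2 = 5 × 15 = 75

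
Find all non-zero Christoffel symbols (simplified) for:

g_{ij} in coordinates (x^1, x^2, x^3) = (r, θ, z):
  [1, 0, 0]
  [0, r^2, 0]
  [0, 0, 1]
Using Γ^k_{ij} = (1/2) g^{km} (∂_i g_{mj} + ∂_j g_{mi} - ∂_m g_{ij}); the metric is diagonal, so only the m = k term contributes.
Non-zero symbols (using the symmetry Γ^k_{ij} = Γ^k_{ji}):
Γ^r_{θ θ} = (1/2) g^{rr} (∂_θ g_{rθ} + ∂_θ g_{rθ} - ∂_r g_{θθ}) = (1/2)(1)((0) + (0) - (2*r)) = -r
Γ^θ_{r θ} = (1/2) g^{θθ} (∂_r g_{θθ} + ∂_θ g_{θr} - ∂_θ g_{rθ}) = (1/2)(1/r^2)((2*r) + (0) - (0)) = 1/r
All other Christoffel symbols are zero.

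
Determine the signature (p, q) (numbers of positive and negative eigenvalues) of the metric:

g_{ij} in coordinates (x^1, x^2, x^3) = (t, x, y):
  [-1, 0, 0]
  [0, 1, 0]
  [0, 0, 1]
The metric is diagonal, so its eigenvalues are the diagonal entries: -1, 1, 1 (at a generic point, where coordinate-dependent entries are positive).
2 positive, 1 negative.
(2, 1) - Lorentzian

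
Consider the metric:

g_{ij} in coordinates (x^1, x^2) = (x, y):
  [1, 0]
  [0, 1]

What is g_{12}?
With x^1 = x, x^2 = y, g_{12} = g_{xy} is the row-1, column-2 entry of the matrix.
g_{12} = 0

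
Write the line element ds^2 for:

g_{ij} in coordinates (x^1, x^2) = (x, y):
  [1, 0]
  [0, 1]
ds^2 = g_{ij} dx^i dx^j; only the non-zero components contribute.
ds^2 = dx^2 + dy^2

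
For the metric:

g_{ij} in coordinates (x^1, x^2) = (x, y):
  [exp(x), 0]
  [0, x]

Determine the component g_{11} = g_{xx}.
With x^1 = x, x^2 = y, g_{11} = g_{xx} is the row-1, column-1 entry of the matrix.
g_{11} = exp(x)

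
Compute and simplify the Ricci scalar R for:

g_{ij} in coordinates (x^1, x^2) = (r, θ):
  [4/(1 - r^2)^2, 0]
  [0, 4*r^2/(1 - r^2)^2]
Non-zero Christoffel symbols (Γ^k_{ij} = Γ^k_{ji}):
Γ^r_{r r} = 2*r/(1 - r^2)
Γ^r_{θ θ} = (r^3 + r)/(r^2 - 1)
Γ^θ_{r θ} = (-r^2 - 1)/(r^3 - r)
Ricci tensor (R_{ij} = R^k_{ikj}): R_{rr} = -4/(r^2 - 1)^2, R_{rθ} = 0, R_{θθ} = -4*r^2/(r^2 - 1)^2
Inverse metric: g^{rr} = (1 - r^2)^2/4, g^{θθ} = (1 - r^2)^2/(4*r^2)
R = g^{ij} R_{ij} = ((1 - r^2)^2/4)(-4/(r^2 - 1)^2) + ((1 - r^2)^2/(4*r^2))(-4*r^2/(r^2 - 1)^2) = -2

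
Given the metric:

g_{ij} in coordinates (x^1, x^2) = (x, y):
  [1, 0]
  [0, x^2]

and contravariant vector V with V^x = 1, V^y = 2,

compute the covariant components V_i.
V_i = g_{ij} V^j:
V_x = (1)(1) + (0)(2) = 1
V_y = (0)(1) + (x^2)(2) = 2*x^2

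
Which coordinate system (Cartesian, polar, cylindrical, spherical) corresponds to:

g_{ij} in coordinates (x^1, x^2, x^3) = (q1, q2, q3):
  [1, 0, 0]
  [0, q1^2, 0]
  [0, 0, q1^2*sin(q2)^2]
The line element ds^2 = dq1^2 + q1^2 dq2^2 + q1^2 sin(q2)^2 dq3^2 is dr^2 + r^2 dθ^2 + r^2 sin(θ)^2 dφ^2 with q1 = r, q2 = θ, q3 = φ.
spherical coordinates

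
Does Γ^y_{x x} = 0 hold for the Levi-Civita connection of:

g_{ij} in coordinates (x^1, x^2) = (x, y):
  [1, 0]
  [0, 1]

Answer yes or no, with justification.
Γ^y_{x x} = (1/2) g^{yy} (∂_x g_{yx} + ∂_x g_{yx} - ∂_y g_{xx}) = (1/2)(1)((0) + (0) - (0)) = 0
This equals the proposed value 0.
Yes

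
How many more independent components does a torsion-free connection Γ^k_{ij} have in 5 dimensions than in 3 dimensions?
Independent components in n dimensions: n × n(n+1)/2 = n^2(n+1)/2.
5D: 5 × 15 = 75
3D: 3 × 6 = 18
Difference = 75 - 18 = 57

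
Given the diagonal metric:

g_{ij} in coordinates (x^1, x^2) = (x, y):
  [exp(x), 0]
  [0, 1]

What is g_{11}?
With x^1 = x, x^2 = y, g_{11} = g_{xx} is the row-1, column-1 entry of the matrix.
g_{11} = exp(x)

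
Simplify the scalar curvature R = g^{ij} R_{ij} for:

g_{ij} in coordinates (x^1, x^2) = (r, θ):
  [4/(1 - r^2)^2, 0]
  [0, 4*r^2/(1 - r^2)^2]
Non-zero Christoffel symbols (Γ^k_{ij} = Γ^k_{ji}):
Γ^r_{r r} = 2*r/(1 - r^2)
Γ^r_{θ θ} = (r^3 + r)/(r^2 - 1)
Γ^θ_{r θ} = (-r^2 - 1)/(r^3 - r)
Ricci tensor (R_{ij} = R^k_{ikj}): R_{rr} = -4/(r^2 - 1)^2, R_{rθ} = 0, R_{θθ} = -4*r^2/(r^2 - 1)^2
Inverse metric: g^{rr} = (1 - r^2)^2/4, g^{θθ} = (1 - r^2)^2/(4*r^2)
R = g^{ij} R_{ij} = ((1 - r^2)^2/4)(-4/(r^2 - 1)^2) + ((1 - r^2)^2/(4*r^2))(-4*r^2/(r^2 - 1)^2) = -2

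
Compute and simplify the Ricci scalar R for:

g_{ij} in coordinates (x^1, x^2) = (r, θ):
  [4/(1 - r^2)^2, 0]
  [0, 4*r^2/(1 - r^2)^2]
Non-zero Christoffel symbols (Γ^k_{ij} = Γ^k_{ji}):
Γ^r_{r r} = 2*r/(1 - r^2)
Γ^r_{θ θ} = (r^3 + r)/(r^2 - 1)
Γ^θ_{r θ} = (-r^2 - 1)/(r^3 - r)
Ricci tensor (R_{ij} = R^k_{ikj}): R_{rr} = -4/(r^2 - 1)^2, R_{rθ} = 0, R_{θθ} = -4*r^2/(r^2 - 1)^2
Inverse metric: g^{rr} = (1 - r^2)^2/4, g^{θθ} = (1 - r^2)^2/(4*r^2)
R = g^{ij} R_{ij} = ((1 - r^2)^2/4)(-4/(r^2 - 1)^2) + ((1 - r^2)^2/(4*r^2))(-4*r^2/(r^2 - 1)^2) = -2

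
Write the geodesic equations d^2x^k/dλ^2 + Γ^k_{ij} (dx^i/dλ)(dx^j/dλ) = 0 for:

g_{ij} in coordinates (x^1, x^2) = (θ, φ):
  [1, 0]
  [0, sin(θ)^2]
Geodesic equation: d^2x^k/dλ^2 + Γ^k_{ij} (dx^i/dλ)(dx^j/dλ) = 0.
Non-zero Christoffel symbols:
Γ^θ_{φ φ} = -sin(2*θ)/2
Γ^φ_{θ φ} = 1/tan(θ)
Substituting (the symmetric pair Γ^k_{ij}, Γ^k_{ji} combines into a factor 2):
d^2θ/dλ^2 - (sin(2*θ)/2) (dφ/dλ)^2 = 0
d^2φ/dλ^2 + (2/tan(θ)) (dθ/dλ)(dφ/dλ) = 0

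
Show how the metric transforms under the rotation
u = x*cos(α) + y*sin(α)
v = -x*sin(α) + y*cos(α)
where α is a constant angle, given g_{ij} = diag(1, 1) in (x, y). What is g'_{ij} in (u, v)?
Invert the transformation: x = u*cos(α) - v*sin(α), y = u*sin(α) + v*cos(α)
g'_{ij} = (∂x^k/∂x'^i)(∂x^l/∂x'^j) g_{kl}; with g_{kl} = δ_{kl} this is Σ_k (∂x^k/∂x'^i)(∂x^k/∂x'^j).
Jacobian: ∂x/∂u = cos(α), ∂x/∂v = -sin(α), ∂y/∂u = sin(α), ∂y/∂v = cos(α)
g'_{uu} = (cos(α))(cos(α)) + (sin(α))(sin(α)) = 1
g'_{uv} = (cos(α))(-sin(α)) + (sin(α))(cos(α)) = 0
g'_{vv} = (-sin(α))(-sin(α)) + (cos(α))(cos(α)) = 1
g'_{ij} = diag(1, 1)
The Euclidean metric is invariant under rotations.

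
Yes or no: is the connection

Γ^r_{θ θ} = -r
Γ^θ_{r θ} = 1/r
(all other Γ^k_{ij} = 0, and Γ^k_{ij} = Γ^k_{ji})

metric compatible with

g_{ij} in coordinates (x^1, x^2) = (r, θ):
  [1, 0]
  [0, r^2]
Using ∇_k g_{ij} = ∂_k g_{ij} - Γ^m_{ki} g_{mj} - Γ^m_{kj} g_{im}:
e.g. ∇_r g_{θθ} = (2*r) - (r) - (r) = 0
Every component ∇_k g_{ij} vanishes: the connection is metric compatible.
Yes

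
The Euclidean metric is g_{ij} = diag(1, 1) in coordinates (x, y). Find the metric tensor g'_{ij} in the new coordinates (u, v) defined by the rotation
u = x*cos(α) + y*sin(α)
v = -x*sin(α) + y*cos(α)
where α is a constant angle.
Invert the transformation: x = u*cos(α) - v*sin(α), y = u*sin(α) + v*cos(α)
g'_{ij} = (∂x^k/∂x'^i)(∂x^l/∂x'^j) g_{kl}; with g_{kl} = δ_{kl} this is Σ_k (∂x^k/∂x'^i)(∂x^k/∂x'^j).
Jacobian: ∂x/∂u = cos(α), ∂x/∂v = -sin(α), ∂y/∂u = sin(α), ∂y/∂v = cos(α)
g'_{uu} = (cos(α))(cos(α)) + (sin(α))(sin(α)) = 1
g'_{uv} = (cos(α))(-sin(α)) + (sin(α))(cos(α)) = 0
g'_{vv} = (-sin(α))(-sin(α)) + (cos(α))(cos(α)) = 1
g'_{ij} = diag(1, 1)
The Euclidean metric is invariant under rotations.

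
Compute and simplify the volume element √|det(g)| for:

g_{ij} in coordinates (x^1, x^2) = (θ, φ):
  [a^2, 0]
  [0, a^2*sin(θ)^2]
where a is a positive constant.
det(g) = a^4*sin(θ)^2
√|det(g)| = a^2*sin(θ) (taking 0 < θ < π so that |sin(θ)| = sin(θ))
Volume element: dV = a^2*sin(θ) dθ dφ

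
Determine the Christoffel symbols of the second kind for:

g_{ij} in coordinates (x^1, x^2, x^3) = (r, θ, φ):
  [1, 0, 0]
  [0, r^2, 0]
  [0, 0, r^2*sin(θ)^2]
Using Γ^k_{ij} = (1/2) g^{km} (∂_i g_{mj} + ∂_j g_{mi} - ∂_m g_{ij}); the metric is diagonal, so only the m = k term contributes.
Non-zero symbols (using the symmetry Γ^k_{ij} = Γ^k_{ji}):
Γ^r_{θ θ} = (1/2) g^{rr} (∂_θ g_{rθ} + ∂_θ g_{rθ} - ∂_r g_{θθ}) = (1/2)(1)((0) + (0) - (2*r)) = -r
Γ^r_{φ φ} = (1/2) g^{rr} (∂_φ g_{rφ} + ∂_φ g_{rφ} - ∂_r g_{φφ}) = (1/2)(1)((0) + (0) - (2*r*sin(θ)^2)) = -r*sin(θ)^2
Γ^θ_{r θ} = (1/2) g^{θθ} (∂_r g_{θθ} + ∂_θ g_{θr} - ∂_θ g_{rθ}) = (1/2)(1/r^2)((2*r) + (0) - (0)) = 1/r
Γ^θ_{φ φ} = (1/2) g^{θθ} (∂_φ g_{θφ} + ∂_φ g_{θφ} - ∂_θ g_{φφ}) = (1/2)(1/r^2)((0) + (0) - (r^2*sin(2*θ))) = -sin(2*θ)/2
Γ^φ_{r φ} = (1/2) g^{φφ} (∂_r g_{φφ} + ∂_φ g_{φr} - ∂_φ g_{rφ}) = (1/2)(1/(r^2*sin(θ)^2))((2*r*sin(θ)^2) + (0) - (0)) = 1/r
Γ^φ_{θ φ} = (1/2) g^{φφ} (∂_θ g_{φφ} + ∂_φ g_{φθ} - ∂_φ g_{θφ}) = (1/2)(1/(r^2*sin(θ)^2))((r^2*sin(2*θ)) + (0) - (0)) = 1/tan(θ)
All other Christoffel symbols are zero.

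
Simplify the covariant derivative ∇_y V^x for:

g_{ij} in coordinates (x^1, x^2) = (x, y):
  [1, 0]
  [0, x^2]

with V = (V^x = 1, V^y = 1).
Non-zero Christoffel symbols:
Γ^x_{y y} = -x
Γ^y_{x y} = 1/x
∇_y V^x = ∂_y V^x + Γ^x_{y j} V^j
  = (0) + (0)(1) + (-x)(1)
  = -x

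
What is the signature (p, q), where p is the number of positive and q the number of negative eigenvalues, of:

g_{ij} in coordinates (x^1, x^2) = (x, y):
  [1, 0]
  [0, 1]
The metric is diagonal, so its eigenvalues are the diagonal entries: 1, 1 (at a generic point, where coordinate-dependent entries are positive).
2 positive, 0 negative.
(2, 0) - Riemannian (positive definite)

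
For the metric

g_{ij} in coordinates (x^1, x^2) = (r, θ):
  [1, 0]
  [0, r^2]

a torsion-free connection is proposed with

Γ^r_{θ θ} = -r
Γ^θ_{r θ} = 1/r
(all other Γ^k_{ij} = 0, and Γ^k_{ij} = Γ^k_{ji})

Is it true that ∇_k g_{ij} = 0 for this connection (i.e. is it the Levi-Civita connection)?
Using ∇_k g_{ij} = ∂_k g_{ij} - Γ^m_{ki} g_{mj} - Γ^m_{kj} g_{im}:
e.g. ∇_r g_{θθ} = (2*r) - (r) - (r) = 0
Every component ∇_k g_{ij} vanishes: the connection is metric compatible.
Yes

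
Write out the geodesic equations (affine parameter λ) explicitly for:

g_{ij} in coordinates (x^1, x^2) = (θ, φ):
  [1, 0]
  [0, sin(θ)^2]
Geodesic equation: d^2x^k/dλ^2 + Γ^k_{ij} (dx^i/dλ)(dx^j/dλ) = 0.
Non-zero Christoffel symbols:
Γ^θ_{φ φ} = -sin(2*θ)/2
Γ^φ_{θ φ} = 1/tan(θ)
Substituting (the symmetric pair Γ^k_{ij}, Γ^k_{ji} combines into a factor 2):
d^2θ/dλ^2 - (sin(2*θ)/2) (dφ/dλ)^2 = 0
d^2φ/dλ^2 + (2/tan(θ)) (dθ/dλ)(dφ/dλ) = 0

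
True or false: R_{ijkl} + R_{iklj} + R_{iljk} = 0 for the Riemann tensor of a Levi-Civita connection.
This is the first (algebraic) Bianchi identity.
True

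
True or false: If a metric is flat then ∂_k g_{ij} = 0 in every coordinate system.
Flatness means R^i_{jkl} = 0; the components can still vary, e.g. the flat plane in polar coordinates has g_{θθ} = r^2.
False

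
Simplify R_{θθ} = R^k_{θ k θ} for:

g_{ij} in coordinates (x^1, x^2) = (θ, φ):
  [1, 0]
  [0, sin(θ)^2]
Non-zero Christoffel symbols (Γ^k_{ij} = Γ^k_{ji}):
Γ^θ_{φ φ} = -sin(2*θ)/2
Γ^φ_{θ φ} = 1/tan(θ)
R^θ_{θ θ θ} = 0 (a repeated index in an antisymmetric pair)
R^φ_{θ φ θ} = ∂_φ Γ^φ_{θ θ} - ∂_θ Γ^φ_{θ φ} + Γ^φ_{φ m} Γ^m_{θ θ} - Γ^φ_{θ m} Γ^m_{θ φ}
  = (0) - (-1/sin(θ)^2) + (0) - (1/tan(θ)^2) = 1
R_{θθ} = R^θ_{θ θ θ} + R^φ_{θ φ θ} = (0) + (1) = 1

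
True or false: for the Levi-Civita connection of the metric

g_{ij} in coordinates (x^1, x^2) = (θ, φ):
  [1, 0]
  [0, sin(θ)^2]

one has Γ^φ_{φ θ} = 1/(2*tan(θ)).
Γ^φ_{φ θ} = (1/2) g^{φφ} (∂_φ g_{φθ} + ∂_θ g_{φφ} - ∂_φ g_{φθ}) = (1/2)(1/sin(θ)^2)((0) + (sin(2*θ)) - (0)) = 1/tan(θ)
This differs from the proposed value 1/(2*tan(θ)).
False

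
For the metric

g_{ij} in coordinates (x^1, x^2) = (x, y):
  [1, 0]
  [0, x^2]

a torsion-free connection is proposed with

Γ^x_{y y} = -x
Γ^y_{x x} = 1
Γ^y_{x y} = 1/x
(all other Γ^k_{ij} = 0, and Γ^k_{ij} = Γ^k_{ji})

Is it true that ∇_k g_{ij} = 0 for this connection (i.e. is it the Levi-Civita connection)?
Using ∇_k g_{ij} = ∂_k g_{ij} - Γ^m_{ki} g_{mj} - Γ^m_{kj} g_{im}:
∇_x g_{xy} = (0) - (x^2) - (0) = -x^2 ≠ 0
So the connection is not metric compatible (it is not the Levi-Civita connection).
No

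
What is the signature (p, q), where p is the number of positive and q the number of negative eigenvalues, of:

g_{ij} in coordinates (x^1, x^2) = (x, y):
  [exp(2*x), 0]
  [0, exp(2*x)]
The metric is diagonal, so its eigenvalues are the diagonal entries: exp(2*x), exp(2*x) (at a generic point, where coordinate-dependent entries are positive).
2 positive, 0 negative.
(2, 0) - Riemannian (positive definite)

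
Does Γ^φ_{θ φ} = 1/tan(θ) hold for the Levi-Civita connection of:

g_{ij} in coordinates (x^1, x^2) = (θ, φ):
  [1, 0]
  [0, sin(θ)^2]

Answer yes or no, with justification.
Γ^φ_{θ φ} = (1/2) g^{φφ} (∂_θ g_{φφ} + ∂_φ g_{φθ} - ∂_φ g_{θφ}) = (1/2)(1/sin(θ)^2)((sin(2*θ)) + (0) - (0)) = 1/tan(θ)
This equals the proposed value 1/tan(θ).
Yes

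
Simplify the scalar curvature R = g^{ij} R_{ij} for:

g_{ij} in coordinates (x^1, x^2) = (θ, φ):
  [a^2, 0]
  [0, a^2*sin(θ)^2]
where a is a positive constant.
Non-zero Christoffel symbols (Γ^k_{ij} = Γ^k_{ji}):
Γ^θ_{φ φ} = -sin(2*θ)/2
Γ^φ_{θ φ} = 1/tan(θ)
Ricci tensor (R_{ij} = R^k_{ikj}): R_{θθ} = 1, R_{θφ} = 0, R_{φφ} = sin(θ)^2
Inverse metric: g^{θθ} = 1/a^2, g^{φφ} = 1/(a^2*sin(θ)^2)
R = g^{ij} R_{ij} = (1/a^2)(1) + (1/(a^2*sin(θ)^2))(sin(θ)^2) = 2/a^2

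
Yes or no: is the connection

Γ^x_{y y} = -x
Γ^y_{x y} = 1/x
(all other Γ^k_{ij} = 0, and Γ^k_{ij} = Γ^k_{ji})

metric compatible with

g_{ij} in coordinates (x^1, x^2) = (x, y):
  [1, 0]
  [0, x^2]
Using ∇_k g_{ij} = ∂_k g_{ij} - Γ^m_{ki} g_{mj} - Γ^m_{kj} g_{im}:
e.g. ∇_x g_{yy} = (2*x) - (x) - (x) = 0
Every component ∇_k g_{ij} vanishes: the connection is metric compatible.
Yes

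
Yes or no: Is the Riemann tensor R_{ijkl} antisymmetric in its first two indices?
R_{ijkl} = -R_{jikl} (follows from metric compatibility).
Yes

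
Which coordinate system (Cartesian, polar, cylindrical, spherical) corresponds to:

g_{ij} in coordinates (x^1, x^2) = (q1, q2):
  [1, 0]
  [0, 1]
All components are constant and the metric is the identity, i.e. orthonormal rectilinear coordinates.
Cartesian (2D) coordinates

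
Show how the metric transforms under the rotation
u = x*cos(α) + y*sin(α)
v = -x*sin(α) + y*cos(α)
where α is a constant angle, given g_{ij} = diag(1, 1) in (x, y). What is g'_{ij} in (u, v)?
Invert the transformation: x = u*cos(α) - v*sin(α), y = u*sin(α) + v*cos(α)
g'_{ij} = (∂x^k/∂x'^i)(∂x^l/∂x'^j) g_{kl}; with g_{kl} = δ_{kl} this is Σ_k (∂x^k/∂x'^i)(∂x^k/∂x'^j).
Jacobian: ∂x/∂u = cos(α), ∂x/∂v = -sin(α), ∂y/∂u = sin(α), ∂y/∂v = cos(α)
g'_{uu} = (cos(α))(cos(α)) + (sin(α))(sin(α)) = 1
g'_{uv} = (cos(α))(-sin(α)) + (sin(α))(cos(α)) = 0
g'_{vv} = (-sin(α))(-sin(α)) + (cos(α))(cos(α)) = 1
g'_{ij} = diag(1, 1)
The Euclidean metric is invariant under rotations.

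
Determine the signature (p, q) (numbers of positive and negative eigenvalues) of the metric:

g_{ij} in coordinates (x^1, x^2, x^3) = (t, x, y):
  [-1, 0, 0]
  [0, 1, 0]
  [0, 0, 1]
The metric is diagonal, so its eigenvalues are the diagonal entries: -1, 1, 1 (at a generic point, where coordinate-dependent entries are positive).
2 positive, 1 negative.
(2, 1) - Lorentzian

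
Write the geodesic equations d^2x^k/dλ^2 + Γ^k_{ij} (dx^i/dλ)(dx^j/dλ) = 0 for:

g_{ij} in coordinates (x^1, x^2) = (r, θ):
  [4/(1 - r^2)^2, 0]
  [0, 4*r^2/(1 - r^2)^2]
Geodesic equation: d^2x^k/dλ^2 + Γ^k_{ij} (dx^i/dλ)(dx^j/dλ) = 0.
Non-zero Christoffel symbols:
Γ^r_{r r} = 2*r/(1 - r^2)
Γ^r_{θ θ} = (r^3 + r)/(r^2 - 1)
Γ^θ_{r θ} = (-r^2 - 1)/(r^3 - r)
Substituting (the symmetric pair Γ^k_{ij}, Γ^k_{ji} combines into a factor 2):
d^2r/dλ^2 + (2*r/(1 - r^2)) (dr/dλ)^2 + ((r^3 + r)/(r^2 - 1)) (dθ/dλ)^2 = 0
d^2θ/dλ^2 + ((-2*r^2 - 2)/(r^3 - r)) (dr/dλ)(dθ/dλ) = 0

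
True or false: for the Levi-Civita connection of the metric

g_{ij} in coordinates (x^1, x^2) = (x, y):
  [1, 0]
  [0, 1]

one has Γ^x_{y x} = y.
Γ^x_{y x} = (1/2) g^{xx} (∂_y g_{xx} + ∂_x g_{xy} - ∂_x g_{yx}) = (1/2)(1)((0) + (0) - (0)) = 0
This differs from the proposed value y.
False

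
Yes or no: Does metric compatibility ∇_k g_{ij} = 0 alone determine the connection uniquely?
One also needs vanishing torsion; metric compatibility plus torsion-freeness singles out the Levi-Civita connection.
No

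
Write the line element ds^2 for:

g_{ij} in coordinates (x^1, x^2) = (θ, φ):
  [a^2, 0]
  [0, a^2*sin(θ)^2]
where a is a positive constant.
ds^2 = g_{ij} dx^i dx^j; only the non-zero components contribute.
ds^2 = a^2 dθ^2 + a^2*sin(θ)^2 dφ^2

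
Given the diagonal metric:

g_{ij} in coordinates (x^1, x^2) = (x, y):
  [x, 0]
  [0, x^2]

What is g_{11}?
With x^1 = x, x^2 = y, g_{11} = g_{xx} is the row-1, column-1 entry of the matrix.
g_{11} = x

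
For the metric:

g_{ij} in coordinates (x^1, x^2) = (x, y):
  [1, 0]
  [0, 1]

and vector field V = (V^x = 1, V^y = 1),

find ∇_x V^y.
All Christoffel symbols are zero.
∇_x V^y = ∂_x V^y + Γ^y_{x j} V^j
  = (0) + (0)(1) + (0)(1)
  = 0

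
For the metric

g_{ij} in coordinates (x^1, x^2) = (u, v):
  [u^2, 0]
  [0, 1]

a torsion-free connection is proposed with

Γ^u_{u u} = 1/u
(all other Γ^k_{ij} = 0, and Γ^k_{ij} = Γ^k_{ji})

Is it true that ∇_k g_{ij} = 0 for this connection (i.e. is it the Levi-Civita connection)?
Using ∇_k g_{ij} = ∂_k g_{ij} - Γ^m_{ki} g_{mj} - Γ^m_{kj} g_{im}:
e.g. ∇_u g_{uu} = (2*u) - (u) - (u) = 0
Every component ∇_k g_{ij} vanishes: the connection is metric compatible.
Yes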